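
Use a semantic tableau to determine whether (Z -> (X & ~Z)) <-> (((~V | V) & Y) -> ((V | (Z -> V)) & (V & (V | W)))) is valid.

Assume the negation and expand:
Initial set: {F ((Z -> (X & ~Z)) <-> (((~V | V) & Y) -> ((V | (Z -> V)) & (V & (V | W)))))}.
F ((Z -> (X & ~Z)) <-> (((~V | V) & Y) -> ((V | (Z -> V)) & (V & (V | W))))): β-rule — branch into T (Z -> (X & ~Z)), F (((~V | V) & Y) -> ((V | (Z -> V)) & (V & (V | W))))  //  F (Z -> (X & ~Z)), T (((~V | V) & Y) -> ((V | (Z -> V)) & (V & (V | W)))).
  branch 1 (add T (Z -> (X & ~Z)), F (((~V | V) & Y) -> ((V | (Z -> V)) & (V & (V | W))))):
    F (((~V | V) & Y) -> ((V | (Z -> V)) & (V & (V | W)))): α-rule — add T ((~V | V) & Y), F ((V | (Z -> V)) & (V & (V | W))).
    T ((~V | V) & Y): α-rule — add T (~V | V), T Y.
    T (Z -> (X & ~Z)): β-rule — branch into F Z  //  T (X & ~Z).
      branch 1.1 (add F Z):
        F ((V | (Z -> V)) & (V & (V | W))): β-rule — branch into F (V | (Z -> V))  //  F (V & (V | W)).
          branch 1.1.1 (add F (V | (Z -> V))):
            F (V | (Z -> V)): α-rule — add F V, F (Z -> V).
            F (Z -> V): α-rule — add T Z, F V.
            × closes — contains both Z and ~Z.
          branch 1.1.2 (add F (V & (V | W))):
            T (~V | V): β-rule — branch into T ~V  //  T V.
              branch 1.1.2.1 (add T ~V):
                F (V & (V | W)): β-rule — branch into F V  //  F (V | W).
                  branch 1.1.2.1.1 (add F V):
                    ○ open, literals {V=false, Y=true, Z=false}.
                  branch 1.1.2.1.2 (add F (V | W)):
                    F (V | W): α-rule — add F V, F W.
                    ○ open, literals {V=false, W=false, Y=true, Z=false}.
              branch 1.1.2.2 (add T V):
                F (V & (V | W)): β-rule — branch into F V  //  F (V | W).
                  branch 1.1.2.2.1 (add F V):
                    × closes — contains both V and ~V.
                  branch 1.1.2.2.2 (add F (V | W)):
                    F (V | W): α-rule — add F V, F W.
                    × closes — contains both V and ~V.
      branch 1.2 (add T (X & ~Z)):
        T (X & ~Z): α-rule — add T X, T ~Z.
        F ((V | (Z -> V)) & (V & (V | W))): β-rule — branch into F (V | (Z -> V))  //  F (V & (V | W)).
          branch 1.2.1 (add F (V | (Z -> V))):
            F (V | (Z -> V)): α-rule — add F V, F (Z -> V).
            F (Z -> V): α-rule — add T Z, F V.
            × closes — contains both Z and ~Z.
          branch 1.2.2 (add F (V & (V | W))):
            T (~V | V): β-rule — branch into T ~V  //  T V.
              branch 1.2.2.1 (add T ~V):
                F (V & (V | W)): β-rule — branch into F V  //  F (V | W).
                  branch 1.2.2.1.1 (add F V):
                    ○ open, literals {V=false, X=true, Y=true, Z=false}.
                  branch 1.2.2.1.2 (add F (V | W)):
                    F (V | W): α-rule — add F V, F W.
                    ○ open, literals {V=false, W=false, X=true, Y=true, Z=false}.
              branch 1.2.2.2 (add T V):
                F (V & (V | W)): β-rule — branch into F V  //  F (V | W).
                  branch 1.2.2.2.1 (add F V):
                    × closes — contains both V and ~V.
                  branch 1.2.2.2.2 (add F (V | W)):
                    F (V | W): α-rule — add F V, F W.
                    × closes — contains both V and ~V.
  branch 2 (add F (Z -> (X & ~Z)), T (((~V | V) & Y) -> ((V | (Z -> V)) & (V & (V | W))))):
    F (Z -> (X & ~Z)): α-rule — add T Z, F (X & ~Z).
    T (((~V | V) & Y) -> ((V | (Z -> V)) & (V & (V | W)))): β-rule — branch into F ((~V | V) & Y)  //  T ((V | (Z -> V)) & (V & (V | W))).
      branch 2.1 (add F ((~V | V) & Y)):
        F (X & ~Z): β-rule — branch into F X  //  F ~Z.
          branch 2.1.1 (add F X):
            F ((~V | V) & Y): β-rule — branch into F (~V | V)  //  F Y.
              branch 2.1.1.1 (add F (~V | V)):
                F (~V | V): α-rule — add F ~V, F V.
                × closes — contains both V and ~V.
              branch 2.1.1.2 (add F Y):
                ○ open, literals {X=false, Y=false, Z=true}.
          branch 2.1.2 (add F ~Z):
            F ((~V | V) & Y): β-rule — branch into F (~V | V)  //  F Y.
              branch 2.1.2.1 (add F (~V | V)):
                F (~V | V): α-rule — add F ~V, F V.
                × closes — contains both V and ~V.
              branch 2.1.2.2 (add F Y):
                ○ open, literals {Y=false, Z=true}.
      branch 2.2 (add T ((V | (Z -> V)) & (V & (V | W)))):
        T ((V | (Z -> V)) & (V & (V | W))): α-rule — add T (V | (Z -> V)), T (V & (V | W)).
        T (V & (V | W)): α-rule — add T V, T (V | W).
        F (X & ~Z): β-rule — branch into F X  //  F ~Z.
          branch 2.2.1 (add F X):
            T (V | (Z -> V)): β-rule — branch into T V  //  T (Z -> V).
              branch 2.2.1.1 (add T V):
                T (V | W): β-rule — branch into T V  //  T W.
                  branch 2.2.1.1.1 (add T V):
                    ○ open, literals {V=true, X=false, Z=true}.
                  branch 2.2.1.1.2 (add T W):
                    ○ open, literals {V=true, W=true, X=false, Z=true}.
              branch 2.2.1.2 (add T (Z -> V)):
                T (V | W): β-rule — branch into T V  //  T W.
                  branch 2.2.1.2.1 (add T V):
                    T (Z -> V): β-rule — branch into F Z  //  T V.
                      branch 2.2.1.2.1.1 (add F Z):
                        × closes — contains both Z and ~Z.
                      branch 2.2.1.2.1.2 (add T V):
                        ○ open, literals {V=true, X=false, Z=true}.
                  branch 2.2.1.2.2 (add T W):
                    T (Z -> V): β-rule — branch into F Z  //  T V.
                      branch 2.2.1.2.2.1 (add F Z):
                        × closes — contains both Z and ~Z.
                      branch 2.2.1.2.2.2 (add T V):
                        ○ open, literals {V=true, W=true, X=false, Z=true}.
          branch 2.2.2 (add F ~Z):
            T (V | (Z -> V)): β-rule — branch into T V  //  T (Z -> V).
              branch 2.2.2.1 (add T V):
                T (V | W): β-rule — branch into T V  //  T W.
                  branch 2.2.2.1.1 (add T V):
                    ○ open, literals {V=true, Z=true}.
                  branch 2.2.2.1.2 (add T W):
                    ○ open, literals {V=true, W=true, Z=true}.
              branch 2.2.2.2 (add T (Z -> V)):
                T (V | W): β-rule — branch into T V  //  T W.
                  branch 2.2.2.2.1 (add T V):
                    T (Z -> V): β-rule — branch into F Z  //  T V.
                      branch 2.2.2.2.1.1 (add F Z):
                        × closes — contains both Z and ~Z.
                      branch 2.2.2.2.1.2 (add T V):
                        ○ open, literals {V=true, Z=true}.
                  branch 2.2.2.2.2 (add T W):
                    T (Z -> V): β-rule — branch into F Z  //  T V.
                      branch 2.2.2.2.2.1 (add F Z):
                        × closes — contains both Z and ~Z.
                      branch 2.2.2.2.2.2 (add T V):
                        ○ open, literals {V=true, W=true, Z=true}.
12 branches closed, 14 open.
An open branch gives a countermodel: V=false, Y=true, Z=false (unmentioned atoms arbitrary); under it the original formula is false.

Not valid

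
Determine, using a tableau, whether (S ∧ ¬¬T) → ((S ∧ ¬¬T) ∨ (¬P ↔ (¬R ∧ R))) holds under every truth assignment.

Valid

Assume the negation and expand:
Initial set: {¬((S ∧ ¬¬T) → ((S ∧ ¬¬T) ∨ (¬P ↔ (¬R ∧ R))))}.
¬((S ∧ ¬¬T) → ((S ∧ ¬¬T) ∨ (¬P ↔ (¬R ∧ R)))): α-rule — add (S ∧ ¬¬T), ¬((S ∧ ¬¬T) ∨ (¬P ↔ (¬R ∧ R))).
(S ∧ ¬¬T): α-rule — add S, ¬¬T.
¬((S ∧ ¬¬T) ∨ (¬P ↔ (¬R ∧ R))): α-rule — add ¬(S ∧ ¬¬T), ¬(¬P ↔ (¬R ∧ R)).
¬¬T: drop double negation, giving T.
¬(S ∧ ¬¬T): β-rule — branch into ¬S  //  ¬¬¬T.
  branch 1 (add ¬S):
    × closes — contains both S and ¬S.
  branch 2 (add ¬¬¬T):
    ¬¬¬T: drop double negation, giving ¬T.
    × closes — contains both T and ¬T.
All 2 branches close.
Every branch closed, so the negation is unsatisfiable and the formula is valid.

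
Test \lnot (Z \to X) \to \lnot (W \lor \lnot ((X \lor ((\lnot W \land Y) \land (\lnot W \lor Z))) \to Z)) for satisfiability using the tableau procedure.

Satisfiable

Initial set: {(\lnot (Z \to X) \to \lnot (W \lor \lnot ((X \lor ((\lnot W \land Y) \land (\lnot W \lor Z))) \to Z)))}.
(\lnot (Z \to X) \to \lnot (W \lor \lnot ((X \lor ((\lnot W \land Y) \land (\lnot W \lor Z))) \to Z))): β-rule — branch into \lnot \lnot (Z \to X)  //  \lnot (W \lor \lnot ((X \lor ((\lnot W \land Y) \land (\lnot W \lor Z))) \to Z)).
  branch 1 (add \lnot \lnot (Z \to X)):
    \lnot \lnot (Z \to X): β-rule — branch into \lnot Z  //  X.
      branch 1.1 (add \lnot Z):
        ○ open, literals {Z=0}.
      branch 1.2 (add X):
        ○ open, literals {X=1}.
  branch 2 (add \lnot (W \lor \lnot ((X \lor ((\lnot W \land Y) \land (\lnot W \lor Z))) \to Z))):
    \lnot (W \lor \lnot ((X \lor ((\lnot W \land Y) \land (\lnot W \lor Z))) \to Z)): α-rule — add \lnot W, \lnot \lnot ((X \lor ((\lnot W \land Y) \land (\lnot W \lor Z))) \to Z).
    \lnot \lnot ((X \lor ((\lnot W \land Y) \land (\lnot W \lor Z))) \to Z): β-rule — branch into \lnot (X \lor ((\lnot W \land Y) \land (\lnot W \lor Z)))  //  Z.
      branch 2.1 (add \lnot (X \lor ((\lnot W \land Y) \land (\lnot W \lor Z)))):
        \lnot (X \lor ((\lnot W \land Y) \land (\lnot W \lor Z))): α-rule — add \lnot X, \lnot ((\lnot W \land Y) \land (\lnot W \lor Z)).
        \lnot ((\lnot W \land Y) \land (\lnot W \lor Z)): β-rule — branch into \lnot (\lnot W \land Y)  //  \lnot (\lnot W \lor Z).
          branch 2.1.1 (add \lnot (\lnot W \land Y)):
            \lnot (\lnot W \land Y): β-rule — branch into \lnot \lnot W  //  \lnot Y.
              branch 2.1.1.1 (add \lnot \lnot W):
                × closes — contains both W and \lnot W.
              branch 2.1.1.2 (add \lnot Y):
                ○ open, literals {W=0, X=0, Y=0}.
          branch 2.1.2 (add \lnot (\lnot W \lor Z)):
            \lnot (\lnot W \lor Z): α-rule — add \lnot \lnot W, \lnot Z.
            × closes — contains both W and \lnot W.
      branch 2.2 (add Z):
        ○ open, literals {W=0, Z=1}.
2 branches closed, 4 open.
An open branch gives a satisfying assignment: Z=0.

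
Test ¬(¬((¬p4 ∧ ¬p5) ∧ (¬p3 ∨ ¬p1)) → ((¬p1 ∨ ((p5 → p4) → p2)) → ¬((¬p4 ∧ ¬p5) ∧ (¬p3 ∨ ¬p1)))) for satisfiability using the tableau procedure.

Initial set: {¬(¬((¬p4 ∧ ¬p5) ∧ (¬p3 ∨ ¬p1)) → ((¬p1 ∨ ((p5 → p4) → p2)) → ¬((¬p4 ∧ ¬p5) ∧ (¬p3 ∨ ¬p1))))}.
¬(¬((¬p4 ∧ ¬p5) ∧ (¬p3 ∨ ¬p1)) → ((¬p1 ∨ ((p5 → p4) → p2)) → ¬((¬p4 ∧ ¬p5) ∧ (¬p3 ∨ ¬p1)))): α-rule — add ¬((¬p4 ∧ ¬p5) ∧ (¬p3 ∨ ¬p1)), ¬((¬p1 ∨ ((p5 → p4) → p2)) → ¬((¬p4 ∧ ¬p5) ∧ (¬p3 ∨ ¬p1))).
¬((¬p1 ∨ ((p5 → p4) → p2)) → ¬((¬p4 ∧ ¬p5) ∧ (¬p3 ∨ ¬p1))): α-rule — add (¬p1 ∨ ((p5 → p4) → p2)), ¬¬((¬p4 ∧ ¬p5) ∧ (¬p3 ∨ ¬p1)).
¬¬((¬p4 ∧ ¬p5) ∧ (¬p3 ∨ ¬p1)): α-rule — add (¬p4 ∧ ¬p5), (¬p3 ∨ ¬p1).
(¬p4 ∧ ¬p5): α-rule — add ¬p4, ¬p5.
¬((¬p4 ∧ ¬p5) ∧ (¬p3 ∨ ¬p1)): β-rule — branch into ¬(¬p4 ∧ ¬p5)  //  ¬(¬p3 ∨ ¬p1).
  branch 1 (add ¬(¬p4 ∧ ¬p5)):
    (¬p1 ∨ ((p5 → p4) → p2)): β-rule — branch into ¬p1  //  ((p5 → p4) → p2).
      branch 1.1 (add ¬p1):
        (¬p3 ∨ ¬p1): β-rule — branch into ¬p3  //  ¬p1.
          branch 1.1.1 (add ¬p3):
            ¬(¬p4 ∧ ¬p5): β-rule — branch into ¬¬p4  //  ¬¬p5.
              branch 1.1.1.1 (add ¬¬p4):
                × closes — contains both p4 and ¬p4.
              branch 1.1.1.2 (add ¬¬p5):
                × closes — contains both p5 and ¬p5.
          branch 1.1.2 (add ¬p1):
            ¬(¬p4 ∧ ¬p5): β-rule — branch into ¬¬p4  //  ¬¬p5.
              branch 1.1.2.1 (add ¬¬p4):
                × closes — contains both p4 and ¬p4.
              branch 1.1.2.2 (add ¬¬p5):
                × closes — contains both p5 and ¬p5.
      branch 1.2 (add ((p5 → p4) → p2)):
        (¬p3 ∨ ¬p1): β-rule — branch into ¬p3  //  ¬p1.
          branch 1.2.1 (add ¬p3):
            ¬(¬p4 ∧ ¬p5): β-rule — branch into ¬¬p4  //  ¬¬p5.
              branch 1.2.1.1 (add ¬¬p4):
                × closes — contains both p4 and ¬p4.
              branch 1.2.1.2 (add ¬¬p5):
                × closes — contains both p5 and ¬p5.
          branch 1.2.2 (add ¬p1):
            ¬(¬p4 ∧ ¬p5): β-rule — branch into ¬¬p4  //  ¬¬p5.
              branch 1.2.2.1 (add ¬¬p4):
                × closes — contains both p4 and ¬p4.
              branch 1.2.2.2 (add ¬¬p5):
                × closes — contains both p5 and ¬p5.
  branch 2 (add ¬(¬p3 ∨ ¬p1)):
    ¬(¬p3 ∨ ¬p1): α-rule — add ¬¬p3, ¬¬p1.
    (¬p1 ∨ ((p5 → p4) → p2)): β-rule — branch into ¬p1  //  ((p5 → p4) → p2).
      branch 2.1 (add ¬p1):
        × closes — contains both p1 and ¬p1.
      branch 2.2 (add ((p5 → p4) → p2)):
        (¬p3 ∨ ¬p1): β-rule — branch into ¬p3  //  ¬p1.
          branch 2.2.1 (add ¬p3):
            × closes — contains both p3 and ¬p3.
          branch 2.2.2 (add ¬p1):
            × closes — contains both p1 and ¬p1.
All 11 branches close.
Every branch closed; the formula is unsatisfiable.

Unsatisfiable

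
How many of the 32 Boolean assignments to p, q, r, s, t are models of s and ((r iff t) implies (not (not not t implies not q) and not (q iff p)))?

9

Initial set: {(s and ((r iff t) implies (not (not not t implies not q) and not (q iff p))))}.
(s and ((r iff t) implies (not (not not t implies not q) and not (q iff p)))): α-rule — add s, ((r iff t) implies (not (not not t implies not q) and not (q iff p))).
((r iff t) implies (not (not not t implies not q) and not (q iff p))): β-rule — branch into not (r iff t)  //  (not (not not t implies not q) and not (q iff p)).
  branch 1 (add not (r iff t)):
    not (r iff t): β-rule — branch into r, not t  //  not r, t.
      branch 1.1 (add r, not t):
        ○ open, literals {r=T, s=T, t=F}.
      branch 1.2 (add not r, t):
        ○ open, literals {r=F, s=T, t=T}.
  branch 2 (add (not (not not t implies not q) and not (q iff p))):
    (not (not not t implies not q) and not (q iff p)): α-rule — add not (not not t implies not q), not (q iff p).
    not (not not t implies not q): α-rule — add not not t, not not q.
    not not t: drop double negation, giving t.
    not (q iff p): β-rule — branch into q, not p  //  not q, p.
      branch 2.1 (add q, not p):
        ○ open, literals {p=F, q=T, s=T, t=T}.
      branch 2.2 (add not q, p):
        × closes — contains both q and not q.
1 branch closed, 3 open.
Each open branch fixes some atoms; the unmentioned ones are free. Counting distinct full assignments: branch {r=T, s=T, t=F} (p, q) contributes 4 new; branch {r=F, s=T, t=T} (p, q) contributes 4 new; branch {p=F, q=T, s=T, t=T} (r) contributes 1 new. Total: 9.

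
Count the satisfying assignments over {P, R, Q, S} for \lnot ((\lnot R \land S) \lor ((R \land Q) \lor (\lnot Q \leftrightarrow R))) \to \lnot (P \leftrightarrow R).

15

Initial set: {T (\lnot ((\lnot R \land S) \lor ((R \land Q) \lor (\lnot Q \leftrightarrow R))) \to \lnot (P \leftrightarrow R))}.
T (\lnot ((\lnot R \land S) \lor ((R \land Q) \lor (\lnot Q \leftrightarrow R))) \to \lnot (P \leftrightarrow R)): β-rule — branch into F \lnot ((\lnot R \land S) \lor ((R \land Q) \lor (\lnot Q \leftrightarrow R)))  //  T \lnot (P \leftrightarrow R).
  branch 1 (add F \lnot ((\lnot R \land S) \lor ((R \land Q) \lor (\lnot Q \leftrightarrow R)))):
    F \lnot ((\lnot R \land S) \lor ((R \land Q) \lor (\lnot Q \leftrightarrow R))): β-rule — branch into T (\lnot R \land S)  //  T ((R \land Q) \lor (\lnot Q \leftrightarrow R)).
      branch 1.1 (add T (\lnot R \land S)):
        T (\lnot R \land S): α-rule — add T \lnot R, T S.
        ○ open, literals {R=false, S=true}.
      branch 1.2 (add T ((R \land Q) \lor (\lnot Q \leftrightarrow R))):
        T ((R \land Q) \lor (\lnot Q \leftrightarrow R)): β-rule — branch into T (R \land Q)  //  T (\lnot Q \leftrightarrow R).
          branch 1.2.1 (add T (R \land Q)):
            T (R \land Q): α-rule — add T R, T Q.
            ○ open, literals {Q=true, R=true}.
          branch 1.2.2 (add T (\lnot Q \leftrightarrow R)):
            T (\lnot Q \leftrightarrow R): β-rule — branch into T \lnot Q, T R  //  F \lnot Q, F R.
              branch 1.2.2.1 (add T \lnot Q, T R):
                ○ open, literals {Q=false, R=true}.
              branch 1.2.2.2 (add F \lnot Q, F R):
                ○ open, literals {Q=true, R=false}.
  branch 2 (add T \lnot (P \leftrightarrow R)):
    T \lnot (P \leftrightarrow R): β-rule — branch into T P, F R  //  F P, T R.
      branch 2.1 (add T P, F R):
        ○ open, literals {P=true, R=false}.
      branch 2.2 (add F P, T R):
        ○ open, literals {P=false, R=true}.
0 branches closed, 6 open.
Each open branch fixes some atoms; the unmentioned ones are free. Counting distinct full assignments: branch {R=false, S=true} (P, Q) contributes 4 new; branch {Q=true, R=true} (P, S) contributes 4 new; branch {Q=false, R=true} (P, S) contributes 4 new; branch {Q=true, R=false} (P, S) contributes 2 new; branch {P=true, R=false} (Q, S) contributes 1 new; branch {P=false, R=true} (Q, S) contributes 0 new. Total: 15.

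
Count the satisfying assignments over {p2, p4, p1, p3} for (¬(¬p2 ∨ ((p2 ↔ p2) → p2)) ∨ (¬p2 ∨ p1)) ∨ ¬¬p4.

14

Initial set: {((¬(¬p2 ∨ ((p2 ↔ p2) → p2)) ∨ (¬p2 ∨ p1)) ∨ ¬¬p4)}.
((¬(¬p2 ∨ ((p2 ↔ p2) → p2)) ∨ (¬p2 ∨ p1)) ∨ ¬¬p4): β-rule — branch into (¬(¬p2 ∨ ((p2 ↔ p2) → p2)) ∨ (¬p2 ∨ p1))  //  ¬¬p4.
  branch 1 (add (¬(¬p2 ∨ ((p2 ↔ p2) → p2)) ∨ (¬p2 ∨ p1))):
    (¬(¬p2 ∨ ((p2 ↔ p2) → p2)) ∨ (¬p2 ∨ p1)): β-rule — branch into ¬(¬p2 ∨ ((p2 ↔ p2) → p2))  //  (¬p2 ∨ p1).
      branch 1.1 (add ¬(¬p2 ∨ ((p2 ↔ p2) → p2))):
        ¬(¬p2 ∨ ((p2 ↔ p2) → p2)): α-rule — add ¬¬p2, ¬((p2 ↔ p2) → p2).
        ¬((p2 ↔ p2) → p2): α-rule — add (p2 ↔ p2), ¬p2.
        × closes — contains both p2 and ¬p2.
      branch 1.2 (add (¬p2 ∨ p1)):
        (¬p2 ∨ p1): β-rule — branch into ¬p2  //  p1.
          branch 1.2.1 (add ¬p2):
            ○ open, literals {p2=F}.
          branch 1.2.2 (add p1):
            ○ open, literals {p1=T}.
  branch 2 (add ¬¬p4):
    ¬¬p4: drop double negation, giving p4.
    ○ open, literals {p4=T}.
1 branch closed, 3 open.
Each open branch fixes some atoms; the unmentioned ones are free. Counting distinct full assignments: branch {p2=F} (p4, p1, p3) contributes 8 new; branch {p1=T} (p2, p4, p3) contributes 4 new; branch {p4=T} (p2, p1, p3) contributes 2 new. Total: 14.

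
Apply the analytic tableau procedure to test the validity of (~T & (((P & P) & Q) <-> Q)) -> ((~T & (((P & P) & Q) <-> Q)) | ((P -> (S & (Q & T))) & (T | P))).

Assume the negation and expand:
Initial set: {~((~T & (((P & P) & Q) <-> Q)) -> ((~T & (((P & P) & Q) <-> Q)) | ((P -> (S & (Q & T))) & (T | P))))}.
~((~T & (((P & P) & Q) <-> Q)) -> ((~T & (((P & P) & Q) <-> Q)) | ((P -> (S & (Q & T))) & (T | P)))): α-rule — add (~T & (((P & P) & Q) <-> Q)), ~((~T & (((P & P) & Q) <-> Q)) | ((P -> (S & (Q & T))) & (T | P))).
(~T & (((P & P) & Q) <-> Q)): α-rule — add ~T, (((P & P) & Q) <-> Q).
~((~T & (((P & P) & Q) <-> Q)) | ((P -> (S & (Q & T))) & (T | P))): α-rule — add ~(~T & (((P & P) & Q) <-> Q)), ~((P -> (S & (Q & T))) & (T | P)).
(((P & P) & Q) <-> Q): β-rule — branch into ((P & P) & Q), Q  //  ~((P & P) & Q), ~Q.
  branch 1 (add ((P & P) & Q), Q):
    ((P & P) & Q): α-rule — add (P & P), Q.
    (P & P): α-rule — add P, P.
    ~(~T & (((P & P) & Q) <-> Q)): β-rule — branch into ~~T  //  ~(((P & P) & Q) <-> Q).
      branch 1.1 (add ~~T):
        × closes — contains both T and ~T.
      branch 1.2 (add ~(((P & P) & Q) <-> Q)):
        ~((P -> (S & (Q & T))) & (T | P)): β-rule — branch into ~(P -> (S & (Q & T)))  //  ~(T | P).
          branch 1.2.1 (add ~(P -> (S & (Q & T)))):
            ~(P -> (S & (Q & T))): α-rule — add P, ~(S & (Q & T)).
            ~(((P & P) & Q) <-> Q): β-rule — branch into ((P & P) & Q), ~Q  //  ~((P & P) & Q), Q.
              branch 1.2.1.1 (add ((P & P) & Q), ~Q):
                × closes — contains both Q and ~Q.
              branch 1.2.1.2 (add ~((P & P) & Q), Q):
                ~(S & (Q & T)): β-rule — branch into ~S  //  ~(Q & T).
                  branch 1.2.1.2.1 (add ~S):
                    ~((P & P) & Q): β-rule — branch into ~(P & P)  //  ~Q.
                      branch 1.2.1.2.1.1 (add ~(P & P)):
                        ~(P & P): β-rule — branch into ~P  //  ~P.
                          branch 1.2.1.2.1.1.1 (add ~P):
                            × closes — contains both P and ~P.
                          branch 1.2.1.2.1.1.2 (add ~P):
                            × closes — contains both P and ~P.
                      branch 1.2.1.2.1.2 (add ~Q):
                        × closes — contains both Q and ~Q.
                  branch 1.2.1.2.2 (add ~(Q & T)):
                    ~((P & P) & Q): β-rule — branch into ~(P & P)  //  ~Q.
                      branch 1.2.1.2.2.1 (add ~(P & P)):
                        ~(Q & T): β-rule — branch into ~Q  //  ~T.
                          branch 1.2.1.2.2.1.1 (add ~Q):
                            × closes — contains both Q and ~Q.
                          branch 1.2.1.2.2.1.2 (add ~T):
                            ~(P & P): β-rule — branch into ~P  //  ~P.
                              branch 1.2.1.2.2.1.2.1 (add ~P):
                                × closes — contains both P and ~P.
                              branch 1.2.1.2.2.1.2.2 (add ~P):
                                × closes — contains both P and ~P.
                      branch 1.2.1.2.2.2 (add ~Q):
                        × closes — contains both Q and ~Q.
          branch 1.2.2 (add ~(T | P)):
            ~(T | P): α-rule — add ~T, ~P.
            × closes — contains both P and ~P.
  branch 2 (add ~((P & P) & Q), ~Q):
    ~(~T & (((P & P) & Q) <-> Q)): β-rule — branch into ~~T  //  ~(((P & P) & Q) <-> Q).
      branch 2.1 (add ~~T):
        × closes — contains both T and ~T.
      branch 2.2 (add ~(((P & P) & Q) <-> Q)):
        ~((P -> (S & (Q & T))) & (T | P)): β-rule — branch into ~(P -> (S & (Q & T)))  //  ~(T | P).
          branch 2.2.1 (add ~(P -> (S & (Q & T)))):
            ~(P -> (S & (Q & T))): α-rule — add P, ~(S & (Q & T)).
            ~((P & P) & Q): β-rule — branch into ~(P & P)  //  ~Q.
              branch 2.2.1.1 (add ~(P & P)):
                ~(((P & P) & Q) <-> Q): β-rule — branch into ((P & P) & Q), ~Q  //  ~((P & P) & Q), Q.
                  branch 2.2.1.1.1 (add ((P & P) & Q), ~Q):
                    ((P & P) & Q): α-rule — add (P & P), Q.
                    × closes — contains both Q and ~Q.
                  branch 2.2.1.1.2 (add ~((P & P) & Q), Q):
                    × closes — contains both Q and ~Q.
              branch 2.2.1.2 (add ~Q):
                ~(((P & P) & Q) <-> Q): β-rule — branch into ((P & P) & Q), ~Q  //  ~((P & P) & Q), Q.
                  branch 2.2.1.2.1 (add ((P & P) & Q), ~Q):
                    ((P & P) & Q): α-rule — add (P & P), Q.
                    × closes — contains both Q and ~Q.
                  branch 2.2.1.2.2 (add ~((P & P) & Q), Q):
                    × closes — contains both Q and ~Q.
          branch 2.2.2 (add ~(T | P)):
            ~(T | P): α-rule — add ~T, ~P.
            ~((P & P) & Q): β-rule — branch into ~(P & P)  //  ~Q.
              branch 2.2.2.1 (add ~(P & P)):
                ~(((P & P) & Q) <-> Q): β-rule — branch into ((P & P) & Q), ~Q  //  ~((P & P) & Q), Q.
                  branch 2.2.2.1.1 (add ((P & P) & Q), ~Q):
                    ((P & P) & Q): α-rule — add (P & P), Q.
                    × closes — contains both Q and ~Q.
                  branch 2.2.2.1.2 (add ~((P & P) & Q), Q):
                    × closes — contains both Q and ~Q.
              branch 2.2.2.2 (add ~Q):
                ~(((P & P) & Q) <-> Q): β-rule — branch into ((P & P) & Q), ~Q  //  ~((P & P) & Q), Q.
                  branch 2.2.2.2.1 (add ((P & P) & Q), ~Q):
                    ((P & P) & Q): α-rule — add (P & P), Q.
                    × closes — contains both Q and ~Q.
                  branch 2.2.2.2.2 (add ~((P & P) & Q), Q):
                    × closes — contains both Q and ~Q.
All 19 branches close.
Every branch closed, so the negation is unsatisfiable and the formula is valid.

Valid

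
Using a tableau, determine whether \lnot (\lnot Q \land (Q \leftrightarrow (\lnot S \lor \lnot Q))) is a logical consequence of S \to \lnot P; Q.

Initial set: {(S \to \lnot P); Q; \lnot \lnot (\lnot Q \land (Q \leftrightarrow (\lnot S \lor \lnot Q)))}.
\lnot \lnot (\lnot Q \land (Q \leftrightarrow (\lnot S \lor \lnot Q))): α-rule — add \lnot Q, (Q \leftrightarrow (\lnot S \lor \lnot Q)).
× closes — contains both Q and \lnot Q.
All 1 branch closes.
Every branch closed, so the premises entail the conclusion.

Yes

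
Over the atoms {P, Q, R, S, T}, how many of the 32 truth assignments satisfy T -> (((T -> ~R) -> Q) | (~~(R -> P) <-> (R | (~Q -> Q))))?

Initial set: {(T -> (((T -> ~R) -> Q) | (~~(R -> P) <-> (R | (~Q -> Q)))))}.
(T -> (((T -> ~R) -> Q) | (~~(R -> P) <-> (R | (~Q -> Q))))): β-rule — branch into ~T  //  (((T -> ~R) -> Q) | (~~(R -> P) <-> (R | (~Q -> Q)))).
  branch 1 (add ~T):
    ○ open, literals {T=F}.
  branch 2 (add (((T -> ~R) -> Q) | (~~(R -> P) <-> (R | (~Q -> Q))))):
    (((T -> ~R) -> Q) | (~~(R -> P) <-> (R | (~Q -> Q)))): β-rule — branch into ((T -> ~R) -> Q)  //  (~~(R -> P) <-> (R | (~Q -> Q))).
      branch 2.1 (add ((T -> ~R) -> Q)):
        ((T -> ~R) -> Q): β-rule — branch into ~(T -> ~R)  //  Q.
          branch 2.1.1 (add ~(T -> ~R)):
            ~(T -> ~R): α-rule — add T, ~~R.
            ○ open, literals {R=T, T=T}.
          branch 2.1.2 (add Q):
            ○ open, literals {Q=T}.
      branch 2.2 (add (~~(R -> P) <-> (R | (~Q -> Q)))):
        (~~(R -> P) <-> (R | (~Q -> Q))): β-rule — branch into ~~(R -> P), (R | (~Q -> Q))  //  ~~~(R -> P), ~(R | (~Q -> Q)).
          branch 2.2.1 (add ~~(R -> P), (R | (~Q -> Q))):
            ~~(R -> P): drop double negation, giving (R -> P).
            (R | (~Q -> Q)): β-rule — branch into R  //  (~Q -> Q).
              branch 2.2.1.1 (add R):
                (R -> P): β-rule — branch into ~R  //  P.
                  branch 2.2.1.1.1 (add ~R):
                    × closes — contains both R and ~R.
                  branch 2.2.1.1.2 (add P):
                    ○ open, literals {P=T, R=T}.
              branch 2.2.1.2 (add (~Q -> Q)):
                (R -> P): β-rule — branch into ~R  //  P.
                  branch 2.2.1.2.1 (add ~R):
                    (~Q -> Q): β-rule — branch into ~~Q  //  Q.
                      branch 2.2.1.2.1.1 (add ~~Q):
                        ○ open, literals {Q=T, R=F}.
                      branch 2.2.1.2.1.2 (add Q):
                        ○ open, literals {Q=T, R=F}.
                  branch 2.2.1.2.2 (add P):
                    (~Q -> Q): β-rule — branch into ~~Q  //  Q.
                      branch 2.2.1.2.2.1 (add ~~Q):
                        ○ open, literals {P=T, Q=T}.
                      branch 2.2.1.2.2.2 (add Q):
                        ○ open, literals {P=T, Q=T}.
          branch 2.2.2 (add ~~~(R -> P), ~(R | (~Q -> Q))):
            ~~~(R -> P): drop double negation, giving ~(R -> P).
            ~(R | (~Q -> Q)): α-rule — add ~R, ~(~Q -> Q).
            ~(R -> P): α-rule — add R, ~P.
            × closes — contains both R and ~R.
2 branches closed, 8 open.
Each open branch fixes some atoms; the unmentioned ones are free. Counting distinct full assignments: branch {T=F} (P, Q, R, S) contributes 16 new; branch {R=T, T=T} (P, Q, S) contributes 8 new; branch {Q=T} (P, R, S, T) contributes 4 new; branch {P=T, R=T} (Q, S, T) contributes 0 new; branch {Q=T, R=F} (P, S, T) contributes 0 new; branch {Q=T, R=F} (P, S, T) contributes 0 new; branch {P=T, Q=T} (R, S, T) contributes 0 new; branch {P=T, Q=T} (R, S, T) contributes 0 new. Total: 28.

28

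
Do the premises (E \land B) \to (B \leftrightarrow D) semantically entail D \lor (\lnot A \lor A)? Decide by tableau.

Yes

Initial set: {((E \land B) \to (B \leftrightarrow D)); \lnot (D \lor (\lnot A \lor A))}.
\lnot (D \lor (\lnot A \lor A)): α-rule — add \lnot D, \lnot (\lnot A \lor A).
\lnot (\lnot A \lor A): α-rule — add \lnot \lnot A, \lnot A.
× closes — contains both A and \lnot A.
All 1 branch closes.
Every branch closed, so the premises entail the conclusion.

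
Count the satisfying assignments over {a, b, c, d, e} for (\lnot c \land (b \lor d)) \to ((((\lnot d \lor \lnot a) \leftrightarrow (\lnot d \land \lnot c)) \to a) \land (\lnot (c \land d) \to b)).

26

Initial set: {((\lnot c \land (b \lor d)) \to ((((\lnot d \lor \lnot a) \leftrightarrow (\lnot d \land \lnot c)) \to a) \land (\lnot (c \land d) \to b)))}.
((\lnot c \land (b \lor d)) \to ((((\lnot d \lor \lnot a) \leftrightarrow (\lnot d \land \lnot c)) \to a) \land (\lnot (c \land d) \to b))): β-rule — branch into \lnot (\lnot c \land (b \lor d))  //  ((((\lnot d \lor \lnot a) \leftrightarrow (\lnot d \land \lnot c)) \to a) \land (\lnot (c \land d) \to b)).
  branch 1 (add \lnot (\lnot c \land (b \lor d))):
    \lnot (\lnot c \land (b \lor d)): β-rule — branch into \lnot \lnot c  //  \lnot (b \lor d).
      branch 1.1 (add \lnot \lnot c):
        ○ open, literals {c=1}.
      branch 1.2 (add \lnot (b \lor d)):
        \lnot (b \lor d): α-rule — add \lnot b, \lnot d.
        ○ open, literals {b=0, d=0}.
  branch 2 (add ((((\lnot d \lor \lnot a) \leftrightarrow (\lnot d \land \lnot c)) \to a) \land (\lnot (c \land d) \to b))):
    ((((\lnot d \lor \lnot a) \leftrightarrow (\lnot d \land \lnot c)) \to a) \land (\lnot (c \land d) \to b)): α-rule — add (((\lnot d \lor \lnot a) \leftrightarrow (\lnot d \land \lnot c)) \to a), (\lnot (c \land d) \to b).
    (((\lnot d \lor \lnot a) \leftrightarrow (\lnot d \land \lnot c)) \to a): β-rule — branch into \lnot ((\lnot d \lor \lnot a) \leftrightarrow (\lnot d \land \lnot c))  //  a.
      branch 2.1 (add \lnot ((\lnot d \lor \lnot a) \leftrightarrow (\lnot d \land \lnot c))):
        (\lnot (c \land d) \to b): β-rule — branch into \lnot \lnot (c \land d)  //  b.
          branch 2.1.1 (add \lnot \lnot (c \land d)):
            \lnot \lnot (c \land d): α-rule — add c, d.
            \lnot ((\lnot d \lor \lnot a) \leftrightarrow (\lnot d \land \lnot c)): β-rule — branch into (\lnot d \lor \lnot a), \lnot (\lnot d \land \lnot c)  //  \lnot (\lnot d \lor \lnot a), (\lnot d \land \lnot c).
              branch 2.1.1.1 (add (\lnot d \lor \lnot a), \lnot (\lnot d \land \lnot c)):
                (\lnot d \lor \lnot a): β-rule — branch into \lnot d  //  \lnot a.
                  branch 2.1.1.1.1 (add \lnot d):
                    × closes — contains both d and \lnot d.
                  branch 2.1.1.1.2 (add \lnot a):
                    \lnot (\lnot d \land \lnot c): β-rule — branch into \lnot \lnot d  //  \lnot \lnot c.
                      branch 2.1.1.1.2.1 (add \lnot \lnot d):
                        ○ open, literals {a=0, c=1, d=1}.
                      branch 2.1.1.1.2.2 (add \lnot \lnot c):
                        ○ open, literals {a=0, c=1, d=1}.
              branch 2.1.1.2 (add \lnot (\lnot d \lor \lnot a), (\lnot d \land \lnot c)):
                \lnot (\lnot d \lor \lnot a): α-rule — add \lnot \lnot d, \lnot \lnot a.
                (\lnot d \land \lnot c): α-rule — add \lnot d, \lnot c.
                × closes — contains both d and \lnot d.
          branch 2.1.2 (add b):
            \lnot ((\lnot d \lor \lnot a) \leftrightarrow (\lnot d \land \lnot c)): β-rule — branch into (\lnot d \lor \lnot a), \lnot (\lnot d \land \lnot c)  //  \lnot (\lnot d \lor \lnot a), (\lnot d \land \lnot c).
              branch 2.1.2.1 (add (\lnot d \lor \lnot a), \lnot (\lnot d \land \lnot c)):
                (\lnot d \lor \lnot a): β-rule — branch into \lnot d  //  \lnot a.
                  branch 2.1.2.1.1 (add \lnot d):
                    \lnot (\lnot d \land \lnot c): β-rule — branch into \lnot \lnot d  //  \lnot \lnot c.
                      branch 2.1.2.1.1.1 (add \lnot \lnot d):
                        × closes — contains both d and \lnot d.
                      branch 2.1.2.1.1.2 (add \lnot \lnot c):
                        ○ open, literals {b=1, c=1, d=0}.
                  branch 2.1.2.1.2 (add \lnot a):
                    \lnot (\lnot d \land \lnot c): β-rule — branch into \lnot \lnot d  //  \lnot \lnot c.
                      branch 2.1.2.1.2.1 (add \lnot \lnot d):
                        ○ open, literals {a=0, b=1, d=1}.
                      branch 2.1.2.1.2.2 (add \lnot \lnot c):
                        ○ open, literals {a=0, b=1, c=1}.
              branch 2.1.2.2 (add \lnot (\lnot d \lor \lnot a), (\lnot d \land \lnot c)):
                \lnot (\lnot d \lor \lnot a): α-rule — add \lnot \lnot d, \lnot \lnot a.
                (\lnot d \land \lnot c): α-rule — add \lnot d, \lnot c.
                × closes — contains both d and \lnot d.
      branch 2.2 (add a):
        (\lnot (c \land d) \to b): β-rule — branch into \lnot \lnot (c \land d)  //  b.
          branch 2.2.1 (add \lnot \lnot (c \land d)):
            \lnot \lnot (c \land d): α-rule — add c, d.
            ○ open, literals {a=1, c=1, d=1}.
          branch 2.2.2 (add b):
            ○ open, literals {a=1, b=1}.
4 branches closed, 9 open.
Each open branch fixes some atoms; the unmentioned ones are free. Counting distinct full assignments: branch {c=1} (a, b, d, e) contributes 16 new; branch {b=0, d=0} (a, c, e) contributes 4 new; branch {a=0, c=1, d=1} (b, e) contributes 0 new; branch {a=0, c=1, d=1} (b, e) contributes 0 new; branch {b=1, c=1, d=0} (a, e) contributes 0 new; branch {a=0, b=1, d=1} (c, e) contributes 2 new; branch {a=0, b=1, c=1} (d, e) contributes 0 new; branch {a=1, c=1, d=1} (b, e) contributes 0 new; branch {a=1, b=1} (c, d, e) contributes 4 new. Total: 26.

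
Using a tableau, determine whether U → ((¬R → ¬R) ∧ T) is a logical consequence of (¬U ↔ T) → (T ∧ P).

Yes

Initial set: {((¬U ↔ T) → (T ∧ P)); ¬(U → ((¬R → ¬R) ∧ T))}.
¬(U → ((¬R → ¬R) ∧ T)): α-rule — add U, ¬((¬R → ¬R) ∧ T).
((¬U ↔ T) → (T ∧ P)): β-rule — branch into ¬(¬U ↔ T)  //  (T ∧ P).
  branch 1 (add ¬(¬U ↔ T)):
    ¬((¬R → ¬R) ∧ T): β-rule — branch into ¬(¬R → ¬R)  //  ¬T.
      branch 1.1 (add ¬(¬R → ¬R)):
        ¬(¬R → ¬R): α-rule — add ¬R, ¬¬R.
        × closes — contains both R and ¬R.
      branch 1.2 (add ¬T):
        ¬(¬U ↔ T): β-rule — branch into ¬U, ¬T  //  ¬¬U, T.
          branch 1.2.1 (add ¬U, ¬T):
            × closes — contains both U and ¬U.
          branch 1.2.2 (add ¬¬U, T):
            × closes — contains both T and ¬T.
  branch 2 (add (T ∧ P)):
    (T ∧ P): α-rule — add T, P.
    ¬((¬R → ¬R) ∧ T): β-rule — branch into ¬(¬R → ¬R)  //  ¬T.
      branch 2.1 (add ¬(¬R → ¬R)):
        ¬(¬R → ¬R): α-rule — add ¬R, ¬¬R.
        × closes — contains both R and ¬R.
      branch 2.2 (add ¬T):
        × closes — contains both T and ¬T.
All 5 branches close.
Every branch closed, so the premises entail the conclusion.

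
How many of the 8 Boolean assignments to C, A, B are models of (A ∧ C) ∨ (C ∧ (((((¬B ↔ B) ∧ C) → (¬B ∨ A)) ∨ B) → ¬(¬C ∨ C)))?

2

Initial set: {((A ∧ C) ∨ (C ∧ (((((¬B ↔ B) ∧ C) → (¬B ∨ A)) ∨ B) → ¬(¬C ∨ C))))}.
((A ∧ C) ∨ (C ∧ (((((¬B ↔ B) ∧ C) → (¬B ∨ A)) ∨ B) → ¬(¬C ∨ C)))): β-rule — branch into (A ∧ C)  //  (C ∧ (((((¬B ↔ B) ∧ C) → (¬B ∨ A)) ∨ B) → ¬(¬C ∨ C))).
  branch 1 (add (A ∧ C)):
    (A ∧ C): α-rule — add A, C.
    ○ open, literals {A=1, C=1}.
  branch 2 (add (C ∧ (((((¬B ↔ B) ∧ C) → (¬B ∨ A)) ∨ B) → ¬(¬C ∨ C)))):
    (C ∧ (((((¬B ↔ B) ∧ C) → (¬B ∨ A)) ∨ B) → ¬(¬C ∨ C))): α-rule — add C, (((((¬B ↔ B) ∧ C) → (¬B ∨ A)) ∨ B) → ¬(¬C ∨ C)).
    (((((¬B ↔ B) ∧ C) → (¬B ∨ A)) ∨ B) → ¬(¬C ∨ C)): β-rule — branch into ¬((((¬B ↔ B) ∧ C) → (¬B ∨ A)) ∨ B)  //  ¬(¬C ∨ C).
      branch 2.1 (add ¬((((¬B ↔ B) ∧ C) → (¬B ∨ A)) ∨ B)):
        ¬((((¬B ↔ B) ∧ C) → (¬B ∨ A)) ∨ B): α-rule — add ¬(((¬B ↔ B) ∧ C) → (¬B ∨ A)), ¬B.
        ¬(((¬B ↔ B) ∧ C) → (¬B ∨ A)): α-rule — add ((¬B ↔ B) ∧ C), ¬(¬B ∨ A).
        ((¬B ↔ B) ∧ C): α-rule — add (¬B ↔ B), C.
        ¬(¬B ∨ A): α-rule — add ¬¬B, ¬A.
        × closes — contains both B and ¬B.
      branch 2.2 (add ¬(¬C ∨ C)):
        ¬(¬C ∨ C): α-rule — add ¬¬C, ¬C.
        × closes — contains both C and ¬C.
2 branches closed, 1 open.
Each open branch fixes some atoms; the unmentioned ones are free. Counting distinct full assignments: branch {A=1, C=1} (B) contributes 2 new. Total: 2.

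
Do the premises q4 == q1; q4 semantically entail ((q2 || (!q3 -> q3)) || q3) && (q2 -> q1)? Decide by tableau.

No

Initial set: {(q4 == q1); q4; !(((q2 || (!q3 -> q3)) || q3) && (q2 -> q1))}.
(q4 == q1): β-rule — branch into q4, q1  //  !q4, !q1.
  branch 1 (add q4, q1):
    !(((q2 || (!q3 -> q3)) || q3) && (q2 -> q1)): β-rule — branch into !((q2 || (!q3 -> q3)) || q3)  //  !(q2 -> q1).
      branch 1.1 (add !((q2 || (!q3 -> q3)) || q3)):
        !((q2 || (!q3 -> q3)) || q3): α-rule — add !(q2 || (!q3 -> q3)), !q3.
        !(q2 || (!q3 -> q3)): α-rule — add !q2, !(!q3 -> q3).
        !(!q3 -> q3): α-rule — add !q3, !q3.
        ○ open, literals {q1=true, q2=false, q3=false, q4=true}.
      branch 1.2 (add !(q2 -> q1)):
        !(q2 -> q1): α-rule — add q2, !q1.
        × closes — contains both q1 and !q1.
  branch 2 (add !q4, !q1):
    × closes — contains both q4 and !q4.
2 branches closed, 1 open.
An open branch gives a countermodel: q1=true, q2=false, q3=false, q4=true (unmentioned atoms arbitrary); the premises hold there but the conclusion fails.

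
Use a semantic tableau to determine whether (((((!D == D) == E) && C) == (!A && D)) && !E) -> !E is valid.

Valid

Assume the negation and expand:
Initial set: {!((((((!D == D) == E) && C) == (!A && D)) && !E) -> !E)}.
!((((((!D == D) == E) && C) == (!A && D)) && !E) -> !E): α-rule — add (((((!D == D) == E) && C) == (!A && D)) && !E), !!E.
(((((!D == D) == E) && C) == (!A && D)) && !E): α-rule — add ((((!D == D) == E) && C) == (!A && D)), !E.
× closes — contains both E and !E.
All 1 branch closes.
Every branch closed, so the negation is unsatisfiable and the formula is valid.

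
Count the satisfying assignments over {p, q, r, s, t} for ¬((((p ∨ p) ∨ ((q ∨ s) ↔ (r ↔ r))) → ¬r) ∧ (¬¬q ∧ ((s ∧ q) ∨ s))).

28

Initial set: {T ¬((((p ∨ p) ∨ ((q ∨ s) ↔ (r ↔ r))) → ¬r) ∧ (¬¬q ∧ ((s ∧ q) ∨ s)))}.
T ¬((((p ∨ p) ∨ ((q ∨ s) ↔ (r ↔ r))) → ¬r) ∧ (¬¬q ∧ ((s ∧ q) ∨ s))): β-rule — branch into F (((p ∨ p) ∨ ((q ∨ s) ↔ (r ↔ r))) → ¬r)  //  F (¬¬q ∧ ((s ∧ q) ∨ s)).
  branch 1 (add F (((p ∨ p) ∨ ((q ∨ s) ↔ (r ↔ r))) → ¬r)):
    F (((p ∨ p) ∨ ((q ∨ s) ↔ (r ↔ r))) → ¬r): α-rule — add T ((p ∨ p) ∨ ((q ∨ s) ↔ (r ↔ r))), F ¬r.
    T ((p ∨ p) ∨ ((q ∨ s) ↔ (r ↔ r))): β-rule — branch into T (p ∨ p)  //  T ((q ∨ s) ↔ (r ↔ r)).
      branch 1.1 (add T (p ∨ p)):
        T (p ∨ p): β-rule — branch into T p  //  T p.
          branch 1.1.1 (add T p):
            ○ open, literals {p=1, r=1}.
          branch 1.1.2 (add T p):
            ○ open, literals {p=1, r=1}.
      branch 1.2 (add T ((q ∨ s) ↔ (r ↔ r))):
        T ((q ∨ s) ↔ (r ↔ r)): β-rule — branch into T (q ∨ s), T (r ↔ r)  //  F (q ∨ s), F (r ↔ r).
          branch 1.2.1 (add T (q ∨ s), T (r ↔ r)):
            T (q ∨ s): β-rule — branch into T q  //  T s.
              branch 1.2.1.1 (add T q):
                T (r ↔ r): β-rule — branch into T r, T r  //  F r, F r.
                  branch 1.2.1.1.1 (add T r, T r):
                    ○ open, literals {q=1, r=1}.
                  branch 1.2.1.1.2 (add F r, F r):
                    × closes — contains both r and ¬r.
              branch 1.2.1.2 (add T s):
                T (r ↔ r): β-rule — branch into T r, T r  //  F r, F r.
                  branch 1.2.1.2.1 (add T r, T r):
                    ○ open, literals {r=1, s=1}.
                  branch 1.2.1.2.2 (add F r, F r):
                    × closes — contains both r and ¬r.
          branch 1.2.2 (add F (q ∨ s), F (r ↔ r)):
            F (q ∨ s): α-rule — add F q, F s.
            F (r ↔ r): β-rule — branch into T r, F r  //  F r, T r.
              branch 1.2.2.1 (add T r, F r):
                × closes — contains both r and ¬r.
              branch 1.2.2.2 (add F r, T r):
                × closes — contains both r and ¬r.
  branch 2 (add F (¬¬q ∧ ((s ∧ q) ∨ s))):
    F (¬¬q ∧ ((s ∧ q) ∨ s)): β-rule — branch into F ¬¬q  //  F ((s ∧ q) ∨ s).
      branch 2.1 (add F ¬¬q):
        F ¬¬q: drop double negation, giving F q.
        ○ open, literals {q=0}.
      branch 2.2 (add F ((s ∧ q) ∨ s)):
        F ((s ∧ q) ∨ s): α-rule — add F (s ∧ q), F s.
        F (s ∧ q): β-rule — branch into F s  //  F q.
          branch 2.2.1 (add F s):
            ○ open, literals {s=0}.
          branch 2.2.2 (add F q):
            ○ open, literals {q=0, s=0}.
4 branches closed, 7 open.
Each open branch fixes some atoms; the unmentioned ones are free. Counting distinct full assignments: branch {p=1, r=1} (q, s, t) contributes 8 new; branch {p=1, r=1} (q, s, t) contributes 0 new; branch {q=1, r=1} (p, s, t) contributes 4 new; branch {r=1, s=1} (p, q, t) contributes 2 new; branch {q=0} (p, r, s, t) contributes 10 new; branch {s=0} (p, q, r, t) contributes 4 new; branch {q=0, s=0} (p, r, t) contributes 0 new. Total: 28.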